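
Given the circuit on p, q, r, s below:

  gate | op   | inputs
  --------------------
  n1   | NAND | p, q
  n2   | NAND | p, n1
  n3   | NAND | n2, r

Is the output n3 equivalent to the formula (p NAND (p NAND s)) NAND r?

No

n1 = p NAND q
n2 = p NAND n1 = p NAND (p NAND q)
n3 = n2 NAND r = (p NAND (p NAND q)) NAND r
At p=1, q=0, r=1, s=1: circuit gives 1, formula gives 0.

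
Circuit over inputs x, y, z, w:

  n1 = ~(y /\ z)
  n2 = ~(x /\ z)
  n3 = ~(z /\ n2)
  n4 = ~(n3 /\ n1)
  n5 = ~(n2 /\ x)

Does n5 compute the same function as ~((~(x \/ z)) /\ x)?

No

n2 = ~(x /\ z)
n5 = ~(n2 /\ x) = ~((~(x /\ z)) /\ x)
At x=1, y=0, z=0, w=0: circuit gives 0, formula gives 1.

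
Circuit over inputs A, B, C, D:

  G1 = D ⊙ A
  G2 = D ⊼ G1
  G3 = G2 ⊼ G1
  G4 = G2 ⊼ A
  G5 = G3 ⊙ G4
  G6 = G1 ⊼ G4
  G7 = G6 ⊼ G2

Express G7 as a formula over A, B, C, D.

G1 = D ⊙ A
G2 = D ⊼ G1 = D ⊼ (D ⊙ A)
G4 = G2 ⊼ A = (D ⊼ (D ⊙ A)) ⊼ A
G6 = G1 ⊼ G4 = (D ⊙ A) ⊼ ((D ⊼ (D ⊙ A)) ⊼ A)
G7 = G6 ⊼ G2 = ((D ⊙ A) ⊼ ((D ⊼ (D ⊙ A)) ⊼ A)) ⊼ (D ⊼ (D ⊙ A))

((D ⊙ A) ⊼ ((D ⊼ (D ⊙ A)) ⊼ A)) ⊼ (D ⊼ (D ⊙ A))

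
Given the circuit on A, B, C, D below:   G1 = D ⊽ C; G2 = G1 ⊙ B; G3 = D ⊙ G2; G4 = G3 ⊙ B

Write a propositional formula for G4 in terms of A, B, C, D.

G1 = D ⊽ C
G2 = G1 ⊙ B = (D ⊽ C) ⊙ B
G3 = D ⊙ G2 = D ⊙ ((D ⊽ C) ⊙ B)
G4 = G3 ⊙ B = (D ⊙ ((D ⊽ C) ⊙ B)) ⊙ B

(D ⊙ ((D ⊽ C) ⊙ B)) ⊙ B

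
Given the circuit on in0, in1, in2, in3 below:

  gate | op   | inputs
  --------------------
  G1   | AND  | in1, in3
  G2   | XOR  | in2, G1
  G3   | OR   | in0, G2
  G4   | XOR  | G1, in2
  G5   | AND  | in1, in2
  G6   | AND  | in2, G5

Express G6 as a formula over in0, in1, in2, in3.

in2 AND (in1 AND in2)

G5 = in1 AND in2
G6 = in2 AND G5 = in2 AND (in1 AND in2)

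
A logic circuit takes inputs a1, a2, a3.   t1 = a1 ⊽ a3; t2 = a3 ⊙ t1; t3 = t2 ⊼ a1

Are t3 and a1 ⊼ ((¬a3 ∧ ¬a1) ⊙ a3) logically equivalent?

Yes

t1 = a1 ⊽ a3
t2 = a3 ⊙ t1 = a3 ⊙ (a1 ⊽ a3)
t3 = t2 ⊼ a1 = (a3 ⊙ (a1 ⊽ a3)) ⊼ a1
At a1=1, a2=0, a3=0: circuit gives 0, formula gives 0.
At a1=0, a2=0, a3=0: circuit gives 1, formula gives 1.
Agrees on all 8 inputs.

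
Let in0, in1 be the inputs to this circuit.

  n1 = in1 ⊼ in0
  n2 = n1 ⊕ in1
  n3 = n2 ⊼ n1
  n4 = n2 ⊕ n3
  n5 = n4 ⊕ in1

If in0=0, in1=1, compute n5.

0

n1 = 1 ⊼ 0 = 1
n2 = 1 ⊕ 1 = 0
n3 = 0 ⊼ 1 = 1
n4 = 0 ⊕ 1 = 1
n5 = 1 ⊕ 1 = 0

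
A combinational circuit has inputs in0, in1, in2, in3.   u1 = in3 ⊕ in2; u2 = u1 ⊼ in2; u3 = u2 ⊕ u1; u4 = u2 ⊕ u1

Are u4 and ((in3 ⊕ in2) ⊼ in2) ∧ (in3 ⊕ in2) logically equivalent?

No

u1 = in3 ⊕ in2
u2 = u1 ⊼ in2 = (in3 ⊕ in2) ⊼ in2
u4 = u2 ⊕ u1 = ((in3 ⊕ in2) ⊼ in2) ⊕ (in3 ⊕ in2)
At in0=0, in1=0, in2=0, in3=0: circuit gives 1, formula gives 0.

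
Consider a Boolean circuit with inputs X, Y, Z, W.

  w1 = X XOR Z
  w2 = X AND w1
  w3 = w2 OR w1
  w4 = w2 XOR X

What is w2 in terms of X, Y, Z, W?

w1 = X XOR Z
w2 = X AND w1 = X AND (X XOR Z)

X AND (X XOR Z)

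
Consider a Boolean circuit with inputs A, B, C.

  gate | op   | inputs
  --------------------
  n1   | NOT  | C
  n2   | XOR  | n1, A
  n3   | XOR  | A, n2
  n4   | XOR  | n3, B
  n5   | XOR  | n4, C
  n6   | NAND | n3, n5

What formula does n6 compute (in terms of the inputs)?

n1 = NOT C
n2 = n1 XOR A = NOT C XOR A
n3 = A XOR n2 = A XOR (NOT C XOR A)
n4 = n3 XOR B = (A XOR (NOT C XOR A)) XOR B
n5 = n4 XOR C = ((A XOR (NOT C XOR A)) XOR B) XOR C
n6 = n3 NAND n5 = (A XOR (NOT C XOR A)) NAND (((A XOR (NOT C XOR A)) XOR B) XOR C)

(A XOR (NOT C XOR A)) NAND (((A XOR (NOT C XOR A)) XOR B) XOR C)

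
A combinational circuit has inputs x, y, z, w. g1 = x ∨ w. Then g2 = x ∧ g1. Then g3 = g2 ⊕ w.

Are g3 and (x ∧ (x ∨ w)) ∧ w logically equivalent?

g1 = x ∨ w
g2 = x ∧ g1 = x ∧ (x ∨ w)
g3 = g2 ⊕ w = (x ∧ (x ∨ w)) ⊕ w
At x=0, y=0, z=0, w=1: circuit gives 1, formula gives 0.

No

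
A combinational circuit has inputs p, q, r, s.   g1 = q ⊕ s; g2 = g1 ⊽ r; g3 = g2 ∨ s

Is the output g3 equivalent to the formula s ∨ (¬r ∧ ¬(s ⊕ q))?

Yes

g1 = q ⊕ s
g2 = g1 ⊽ r = (q ⊕ s) ⊽ r
g3 = g2 ∨ s = ((q ⊕ s) ⊽ r) ∨ s
At p=0, q=0, r=1, s=0: circuit gives 0, formula gives 0.
At p=0, q=0, r=0, s=0: circuit gives 1, formula gives 1.
Agrees on all 16 inputs.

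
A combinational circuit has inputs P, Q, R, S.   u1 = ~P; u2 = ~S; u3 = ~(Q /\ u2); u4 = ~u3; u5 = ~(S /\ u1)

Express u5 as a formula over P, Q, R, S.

u1 = ~P
u5 = ~(S /\ u1) = ~(S /\ ~P)

~(S /\ ~P)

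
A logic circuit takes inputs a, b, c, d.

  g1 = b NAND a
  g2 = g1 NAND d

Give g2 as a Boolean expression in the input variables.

(b NAND a) NAND d

g1 = b NAND a
g2 = g1 NAND d = (b NAND a) NAND d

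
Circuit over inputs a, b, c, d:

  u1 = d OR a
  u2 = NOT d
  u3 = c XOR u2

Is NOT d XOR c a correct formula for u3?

u2 = NOT d
u3 = c XOR u2 = c XOR NOT d
At a=0, b=0, c=0, d=1: circuit gives 0, formula gives 0.
At a=0, b=0, c=0, d=0: circuit gives 1, formula gives 1.
Agrees on all 16 inputs.

Yes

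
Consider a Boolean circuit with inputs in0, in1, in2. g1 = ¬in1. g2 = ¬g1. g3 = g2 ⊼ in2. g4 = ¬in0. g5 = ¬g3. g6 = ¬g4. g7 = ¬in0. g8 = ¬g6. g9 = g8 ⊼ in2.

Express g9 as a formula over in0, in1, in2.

g4 = ¬in0
g6 = ¬g4 = ¬¬in0
g8 = ¬g6 = ¬¬¬in0
g9 = g8 ⊼ in2 = ¬¬¬in0 ⊼ in2

¬¬¬in0 ⊼ in2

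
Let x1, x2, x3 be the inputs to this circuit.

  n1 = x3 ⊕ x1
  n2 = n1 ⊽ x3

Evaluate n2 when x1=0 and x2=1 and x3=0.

n1 = 0 ⊕ 0 = 0
n2 = 0 ⊽ 0 = 1

1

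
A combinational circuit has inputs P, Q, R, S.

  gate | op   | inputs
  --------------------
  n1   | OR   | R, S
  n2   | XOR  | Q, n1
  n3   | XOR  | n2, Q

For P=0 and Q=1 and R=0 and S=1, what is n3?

1

n1 = 0 OR 1 = 1
n2 = 1 XOR 1 = 0
n3 = 0 XOR 1 = 1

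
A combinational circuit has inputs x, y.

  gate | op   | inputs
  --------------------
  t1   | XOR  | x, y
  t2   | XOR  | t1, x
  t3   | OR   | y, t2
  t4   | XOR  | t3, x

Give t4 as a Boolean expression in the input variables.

(y OR ((x XOR y) XOR x)) XOR x

t1 = x XOR y
t2 = t1 XOR x = (x XOR y) XOR x
t3 = y OR t2 = y OR ((x XOR y) XOR x)
t4 = t3 XOR x = (y OR ((x XOR y) XOR x)) XOR x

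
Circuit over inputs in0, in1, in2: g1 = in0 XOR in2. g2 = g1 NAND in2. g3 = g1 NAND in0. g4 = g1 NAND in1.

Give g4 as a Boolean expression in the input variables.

(in0 XOR in2) NAND in1

g1 = in0 XOR in2
g4 = g1 NAND in1 = (in0 XOR in2) NAND in1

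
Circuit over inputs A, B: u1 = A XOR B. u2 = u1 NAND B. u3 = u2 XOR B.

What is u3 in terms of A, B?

u1 = A XOR B
u2 = u1 NAND B = (A XOR B) NAND B
u3 = u2 XOR B = ((A XOR B) NAND B) XOR B

((A XOR B) NAND B) XOR B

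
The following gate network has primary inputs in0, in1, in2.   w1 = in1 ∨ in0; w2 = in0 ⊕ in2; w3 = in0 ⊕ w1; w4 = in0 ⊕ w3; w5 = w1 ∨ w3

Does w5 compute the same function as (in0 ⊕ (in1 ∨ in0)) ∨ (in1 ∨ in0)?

Yes

w1 = in1 ∨ in0
w3 = in0 ⊕ w1 = in0 ⊕ (in1 ∨ in0)
w5 = w1 ∨ w3 = (in1 ∨ in0) ∨ (in0 ⊕ (in1 ∨ in0))
At in0=0, in1=0, in2=0: circuit gives 0, formula gives 0.
At in0=0, in1=1, in2=0: circuit gives 1, formula gives 1.
Agrees on all 8 inputs.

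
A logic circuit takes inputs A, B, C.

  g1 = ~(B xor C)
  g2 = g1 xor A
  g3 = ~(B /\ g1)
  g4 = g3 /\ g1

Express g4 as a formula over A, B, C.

g1 = ~(B xor C)
g3 = ~(B /\ g1) = ~(B /\ (~(B xor C)))
g4 = g3 /\ g1 = (~(B /\ (~(B xor C)))) /\ (~(B xor C))

(~(B /\ (~(B xor C)))) /\ (~(B xor C))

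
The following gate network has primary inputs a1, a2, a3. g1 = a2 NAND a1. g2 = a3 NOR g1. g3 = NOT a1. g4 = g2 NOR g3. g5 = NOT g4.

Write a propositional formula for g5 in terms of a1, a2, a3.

NOT ((a3 NOR (a2 NAND a1)) NOR NOT a1)

g1 = a2 NAND a1
g2 = a3 NOR g1 = a3 NOR (a2 NAND a1)
g3 = NOT a1
g4 = g2 NOR g3 = (a3 NOR (a2 NAND a1)) NOR NOT a1
g5 = NOT g4 = NOT ((a3 NOR (a2 NAND a1)) NOR NOT a1)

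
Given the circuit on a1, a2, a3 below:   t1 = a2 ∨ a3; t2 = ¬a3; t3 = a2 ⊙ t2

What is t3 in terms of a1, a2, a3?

a2 ⊙ ¬a3

t2 = ¬a3
t3 = a2 ⊙ t2 = a2 ⊙ ¬a3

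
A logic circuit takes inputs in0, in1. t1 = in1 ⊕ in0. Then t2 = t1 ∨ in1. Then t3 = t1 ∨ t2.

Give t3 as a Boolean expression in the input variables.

(in1 ⊕ in0) ∨ ((in1 ⊕ in0) ∨ in1)

t1 = in1 ⊕ in0
t2 = t1 ∨ in1 = (in1 ⊕ in0) ∨ in1
t3 = t1 ∨ t2 = (in1 ⊕ in0) ∨ ((in1 ⊕ in0) ∨ in1)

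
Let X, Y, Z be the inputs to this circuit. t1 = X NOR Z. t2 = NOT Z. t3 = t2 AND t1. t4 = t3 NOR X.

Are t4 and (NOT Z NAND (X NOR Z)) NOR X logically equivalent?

t1 = X NOR Z
t2 = NOT Z
t3 = t2 AND t1 = NOT Z AND (X NOR Z)
t4 = t3 NOR X = (NOT Z AND (X NOR Z)) NOR X
At X=0, Y=0, Z=0: circuit gives 0, formula gives 1.

No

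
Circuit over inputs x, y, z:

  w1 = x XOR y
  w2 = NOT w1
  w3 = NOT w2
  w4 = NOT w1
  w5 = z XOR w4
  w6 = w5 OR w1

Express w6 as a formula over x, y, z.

w1 = x XOR y
w4 = NOT w1 = NOT (x XOR y)
w5 = z XOR w4 = z XOR NOT (x XOR y)
w6 = w5 OR w1 = (z XOR NOT (x XOR y)) OR (x XOR y)

(z XOR NOT (x XOR y)) OR (x XOR y)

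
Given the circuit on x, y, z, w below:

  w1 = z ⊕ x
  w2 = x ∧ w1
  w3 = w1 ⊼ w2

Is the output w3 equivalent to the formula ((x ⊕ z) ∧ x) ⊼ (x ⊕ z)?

w1 = z ⊕ x
w2 = x ∧ w1 = x ∧ (z ⊕ x)
w3 = w1 ⊼ w2 = (z ⊕ x) ⊼ (x ∧ (z ⊕ x))
At x=1, y=0, z=0, w=0: circuit gives 0, formula gives 0.
At x=0, y=0, z=0, w=0: circuit gives 1, formula gives 1.
Agrees on all 16 inputs.

Yes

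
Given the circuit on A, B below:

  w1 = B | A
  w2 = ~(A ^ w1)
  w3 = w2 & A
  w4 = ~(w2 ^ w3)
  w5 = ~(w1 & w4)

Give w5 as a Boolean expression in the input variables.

w1 = B | A
w2 = ~(A ^ w1) = ~(A ^ (B | A))
w3 = w2 & A = (~(A ^ (B | A))) & A
w4 = ~(w2 ^ w3) = ~((~(A ^ (B | A))) ^ ((~(A ^ (B | A))) & A))
w5 = ~(w1 & w4) = ~((B | A) & (~((~(A ^ (B | A))) ^ ((~(A ^ (B | A))) & A))))

~((B | A) & (~((~(A ^ (B | A))) ^ ((~(A ^ (B | A))) & A))))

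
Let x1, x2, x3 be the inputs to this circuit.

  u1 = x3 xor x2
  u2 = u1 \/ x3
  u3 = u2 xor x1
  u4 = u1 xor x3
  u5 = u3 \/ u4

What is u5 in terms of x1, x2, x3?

u1 = x3 xor x2
u2 = u1 \/ x3 = (x3 xor x2) \/ x3
u3 = u2 xor x1 = ((x3 xor x2) \/ x3) xor x1
u4 = u1 xor x3 = (x3 xor x2) xor x3
u5 = u3 \/ u4 = (((x3 xor x2) \/ x3) xor x1) \/ ((x3 xor x2) xor x3)

(((x3 xor x2) \/ x3) xor x1) \/ ((x3 xor x2) xor x3)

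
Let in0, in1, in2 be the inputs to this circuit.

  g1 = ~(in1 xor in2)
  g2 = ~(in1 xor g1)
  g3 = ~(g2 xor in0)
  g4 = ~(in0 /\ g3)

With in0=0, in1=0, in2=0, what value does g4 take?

g1 = ~(0 xor 0) = 1
g2 = ~(0 xor 1) = 0
g3 = ~(0 xor 0) = 1
g4 = ~(0 /\ 1) = 1

1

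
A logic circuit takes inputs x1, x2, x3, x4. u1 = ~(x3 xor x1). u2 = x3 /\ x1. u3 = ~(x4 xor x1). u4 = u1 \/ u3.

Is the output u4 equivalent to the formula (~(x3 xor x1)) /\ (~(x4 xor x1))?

No

u1 = ~(x3 xor x1)
u3 = ~(x4 xor x1)
u4 = u1 \/ u3 = (~(x3 xor x1)) \/ (~(x4 xor x1))
At x1=0, x2=0, x3=0, x4=1: circuit gives 1, formula gives 0.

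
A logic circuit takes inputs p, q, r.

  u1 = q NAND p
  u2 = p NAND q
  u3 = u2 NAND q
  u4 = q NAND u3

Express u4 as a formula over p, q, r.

u2 = p NAND q
u3 = u2 NAND q = (p NAND q) NAND q
u4 = q NAND u3 = q NAND ((p NAND q) NAND q)

q NAND ((p NAND q) NAND q)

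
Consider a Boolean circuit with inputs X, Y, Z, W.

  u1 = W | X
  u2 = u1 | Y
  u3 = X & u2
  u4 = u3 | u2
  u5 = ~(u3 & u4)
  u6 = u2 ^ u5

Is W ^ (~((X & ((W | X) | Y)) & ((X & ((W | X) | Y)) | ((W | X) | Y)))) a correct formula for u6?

u1 = W | X
u2 = u1 | Y = (W | X) | Y
u3 = X & u2 = X & ((W | X) | Y)
u4 = u3 | u2 = (X & ((W | X) | Y)) | ((W | X) | Y)
u5 = ~(u3 & u4) = ~((X & ((W | X) | Y)) & ((X & ((W | X) | Y)) | ((W | X) | Y)))
u6 = u2 ^ u5 = ((W | X) | Y) ^ (~((X & ((W | X) | Y)) & ((X & ((W | X) | Y)) | ((W | X) | Y))))
At X=0, Y=1, Z=0, W=0: circuit gives 0, formula gives 1.

No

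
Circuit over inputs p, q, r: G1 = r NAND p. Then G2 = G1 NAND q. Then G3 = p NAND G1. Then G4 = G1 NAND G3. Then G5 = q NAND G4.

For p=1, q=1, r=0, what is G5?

G1 = 0 NAND 1 = 1
G3 = 1 NAND 1 = 0
G4 = 1 NAND 0 = 1
G5 = 1 NAND 1 = 0

0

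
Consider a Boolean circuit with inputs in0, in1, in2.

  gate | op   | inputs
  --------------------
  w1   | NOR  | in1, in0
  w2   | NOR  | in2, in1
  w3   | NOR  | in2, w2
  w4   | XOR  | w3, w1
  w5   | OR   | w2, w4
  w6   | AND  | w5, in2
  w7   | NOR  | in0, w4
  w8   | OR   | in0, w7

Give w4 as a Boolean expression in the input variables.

w1 = in1 NOR in0
w2 = in2 NOR in1
w3 = in2 NOR w2 = in2 NOR (in2 NOR in1)
w4 = w3 XOR w1 = (in2 NOR (in2 NOR in1)) XOR (in1 NOR in0)

(in2 NOR (in2 NOR in1)) XOR (in1 NOR in0)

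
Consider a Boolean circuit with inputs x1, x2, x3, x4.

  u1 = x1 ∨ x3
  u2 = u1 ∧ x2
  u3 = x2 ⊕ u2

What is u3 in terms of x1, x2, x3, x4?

x2 ⊕ ((x1 ∨ x3) ∧ x2)

u1 = x1 ∨ x3
u2 = u1 ∧ x2 = (x1 ∨ x3) ∧ x2
u3 = x2 ⊕ u2 = x2 ⊕ ((x1 ∨ x3) ∧ x2)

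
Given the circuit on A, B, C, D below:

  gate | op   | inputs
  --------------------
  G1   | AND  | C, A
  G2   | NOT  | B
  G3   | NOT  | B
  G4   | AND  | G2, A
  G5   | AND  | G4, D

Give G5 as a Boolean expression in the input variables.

(NOT B AND A) AND D

G2 = NOT B
G4 = G2 AND A = NOT B AND A
G5 = G4 AND D = (NOT B AND A) AND D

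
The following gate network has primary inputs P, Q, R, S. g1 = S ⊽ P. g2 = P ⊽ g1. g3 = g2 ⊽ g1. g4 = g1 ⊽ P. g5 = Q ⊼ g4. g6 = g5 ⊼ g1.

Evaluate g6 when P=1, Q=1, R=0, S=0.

1

g1 = 0 ⊽ 1 = 0
g4 = 0 ⊽ 1 = 0
g5 = 1 ⊼ 0 = 1
g6 = 1 ⊼ 0 = 1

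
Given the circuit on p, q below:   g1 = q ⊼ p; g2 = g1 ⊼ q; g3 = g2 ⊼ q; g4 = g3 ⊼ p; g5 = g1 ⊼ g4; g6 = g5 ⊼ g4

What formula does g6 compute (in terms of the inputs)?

((q ⊼ p) ⊼ ((((q ⊼ p) ⊼ q) ⊼ q) ⊼ p)) ⊼ ((((q ⊼ p) ⊼ q) ⊼ q) ⊼ p)

g1 = q ⊼ p
g2 = g1 ⊼ q = (q ⊼ p) ⊼ q
g3 = g2 ⊼ q = ((q ⊼ p) ⊼ q) ⊼ q
g4 = g3 ⊼ p = (((q ⊼ p) ⊼ q) ⊼ q) ⊼ p
g5 = g1 ⊼ g4 = (q ⊼ p) ⊼ ((((q ⊼ p) ⊼ q) ⊼ q) ⊼ p)
g6 = g5 ⊼ g4 = ((q ⊼ p) ⊼ ((((q ⊼ p) ⊼ q) ⊼ q) ⊼ p)) ⊼ ((((q ⊼ p) ⊼ q) ⊼ q) ⊼ p)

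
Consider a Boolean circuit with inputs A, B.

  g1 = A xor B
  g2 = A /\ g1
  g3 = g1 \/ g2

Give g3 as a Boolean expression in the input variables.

(A xor B) \/ (A /\ (A xor B))

g1 = A xor B
g2 = A /\ g1 = A /\ (A xor B)
g3 = g1 \/ g2 = (A xor B) \/ (A /\ (A xor B))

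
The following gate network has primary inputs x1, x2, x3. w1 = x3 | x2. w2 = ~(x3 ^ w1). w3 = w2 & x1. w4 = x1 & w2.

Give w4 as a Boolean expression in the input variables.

w1 = x3 | x2
w2 = ~(x3 ^ w1) = ~(x3 ^ (x3 | x2))
w4 = x1 & w2 = x1 & (~(x3 ^ (x3 | x2)))

x1 & (~(x3 ^ (x3 | x2)))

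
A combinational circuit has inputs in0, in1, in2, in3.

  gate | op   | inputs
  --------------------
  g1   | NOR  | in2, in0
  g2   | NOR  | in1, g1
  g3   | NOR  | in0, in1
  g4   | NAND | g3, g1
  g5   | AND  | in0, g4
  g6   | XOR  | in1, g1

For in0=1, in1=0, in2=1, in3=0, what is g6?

g1 = 1 NOR 1 = 0
g6 = 0 XOR 0 = 0

0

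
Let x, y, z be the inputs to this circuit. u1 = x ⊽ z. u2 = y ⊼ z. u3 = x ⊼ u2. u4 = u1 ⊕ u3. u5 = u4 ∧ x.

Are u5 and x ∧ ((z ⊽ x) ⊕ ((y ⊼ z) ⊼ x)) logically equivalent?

u1 = x ⊽ z
u2 = y ⊼ z
u3 = x ⊼ u2 = x ⊼ (y ⊼ z)
u4 = u1 ⊕ u3 = (x ⊽ z) ⊕ (x ⊼ (y ⊼ z))
u5 = u4 ∧ x = ((x ⊽ z) ⊕ (x ⊼ (y ⊼ z))) ∧ x
At x=0, y=0, z=0: circuit gives 0, formula gives 0.
At x=1, y=1, z=1: circuit gives 1, formula gives 1.
Agrees on all 8 inputs.

Yes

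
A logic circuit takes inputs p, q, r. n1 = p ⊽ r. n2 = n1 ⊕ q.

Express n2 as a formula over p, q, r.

(p ⊽ r) ⊕ q

n1 = p ⊽ r
n2 = n1 ⊕ q = (p ⊽ r) ⊕ q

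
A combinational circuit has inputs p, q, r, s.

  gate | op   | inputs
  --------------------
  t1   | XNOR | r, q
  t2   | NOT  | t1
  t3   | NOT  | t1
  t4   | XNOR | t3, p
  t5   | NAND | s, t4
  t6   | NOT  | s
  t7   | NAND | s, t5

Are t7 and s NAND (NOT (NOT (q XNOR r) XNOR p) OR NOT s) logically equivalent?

Yes

t1 = r XNOR q
t3 = NOT t1 = NOT (r XNOR q)
t4 = t3 XNOR p = NOT (r XNOR q) XNOR p
t5 = s NAND t4 = s NAND (NOT (r XNOR q) XNOR p)
t7 = s NAND t5 = s NAND (s NAND (NOT (r XNOR q) XNOR p))
At p=0, q=0, r=1, s=1: circuit gives 0, formula gives 0.
At p=0, q=0, r=0, s=0: circuit gives 1, formula gives 1.
Agrees on all 16 inputs.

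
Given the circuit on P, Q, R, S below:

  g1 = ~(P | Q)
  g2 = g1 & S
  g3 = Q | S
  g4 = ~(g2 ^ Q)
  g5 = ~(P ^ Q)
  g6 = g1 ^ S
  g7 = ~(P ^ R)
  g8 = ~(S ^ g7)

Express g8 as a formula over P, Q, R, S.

~(S ^ (~(P ^ R)))

g7 = ~(P ^ R)
g8 = ~(S ^ g7) = ~(S ^ (~(P ^ R)))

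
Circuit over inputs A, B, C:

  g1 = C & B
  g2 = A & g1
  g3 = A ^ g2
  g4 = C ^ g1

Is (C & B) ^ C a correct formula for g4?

g1 = C & B
g4 = C ^ g1 = C ^ (C & B)
At A=0, B=0, C=0: circuit gives 0, formula gives 0.
At A=0, B=0, C=1: circuit gives 1, formula gives 1.
Agrees on all 8 inputs.

Yes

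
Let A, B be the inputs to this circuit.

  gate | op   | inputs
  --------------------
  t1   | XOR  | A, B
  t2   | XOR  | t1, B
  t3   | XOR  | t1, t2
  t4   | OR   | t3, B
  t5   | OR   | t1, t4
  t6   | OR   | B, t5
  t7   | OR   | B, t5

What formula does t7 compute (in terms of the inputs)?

t1 = A XOR B
t2 = t1 XOR B = (A XOR B) XOR B
t3 = t1 XOR t2 = (A XOR B) XOR ((A XOR B) XOR B)
t4 = t3 OR B = ((A XOR B) XOR ((A XOR B) XOR B)) OR B
t5 = t1 OR t4 = (A XOR B) OR (((A XOR B) XOR ((A XOR B) XOR B)) OR B)
t7 = B OR t5 = B OR ((A XOR B) OR (((A XOR B) XOR ((A XOR B) XOR B)) OR B))

B OR ((A XOR B) OR (((A XOR B) XOR ((A XOR B) XOR B)) OR B))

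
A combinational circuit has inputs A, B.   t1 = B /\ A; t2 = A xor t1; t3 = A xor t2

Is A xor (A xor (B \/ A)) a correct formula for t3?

t1 = B /\ A
t2 = A xor t1 = A xor (B /\ A)
t3 = A xor t2 = A xor (A xor (B /\ A))
At A=0, B=1: circuit gives 0, formula gives 1.

No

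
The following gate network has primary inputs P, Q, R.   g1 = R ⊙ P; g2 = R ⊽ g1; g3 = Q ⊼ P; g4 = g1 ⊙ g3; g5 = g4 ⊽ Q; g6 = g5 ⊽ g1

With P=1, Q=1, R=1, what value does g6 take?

0

g1 = 1 ⊙ 1 = 1
g3 = 1 ⊼ 1 = 0
g4 = 1 ⊙ 0 = 0
g5 = 0 ⊽ 1 = 0
g6 = 0 ⊽ 1 = 0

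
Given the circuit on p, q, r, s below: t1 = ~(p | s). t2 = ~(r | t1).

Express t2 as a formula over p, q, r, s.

~(r | (~(p | s)))

t1 = ~(p | s)
t2 = ~(r | t1) = ~(r | (~(p | s)))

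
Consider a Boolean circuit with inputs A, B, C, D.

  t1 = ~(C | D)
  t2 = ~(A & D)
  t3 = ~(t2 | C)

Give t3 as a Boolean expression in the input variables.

t2 = ~(A & D)
t3 = ~(t2 | C) = ~((~(A & D)) | C)

~((~(A & D)) | C)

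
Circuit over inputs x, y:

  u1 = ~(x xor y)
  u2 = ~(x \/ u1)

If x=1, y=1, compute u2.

0

u1 = ~(1 xor 1) = 1
u2 = ~(1 \/ 1) = 0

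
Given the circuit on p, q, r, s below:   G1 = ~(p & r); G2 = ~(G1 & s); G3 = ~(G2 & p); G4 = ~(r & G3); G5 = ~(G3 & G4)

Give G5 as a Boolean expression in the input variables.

~((~((~((~(p & r)) & s)) & p)) & (~(r & (~((~((~(p & r)) & s)) & p)))))

G1 = ~(p & r)
G2 = ~(G1 & s) = ~((~(p & r)) & s)
G3 = ~(G2 & p) = ~((~((~(p & r)) & s)) & p)
G4 = ~(r & G3) = ~(r & (~((~((~(p & r)) & s)) & p)))
G5 = ~(G3 & G4) = ~((~((~((~(p & r)) & s)) & p)) & (~(r & (~((~((~(p & r)) & s)) & p)))))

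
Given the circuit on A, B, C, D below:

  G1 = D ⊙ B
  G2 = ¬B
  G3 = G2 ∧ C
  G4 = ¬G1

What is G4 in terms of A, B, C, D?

G1 = D ⊙ B
G4 = ¬G1 = ¬(D ⊙ B)

¬(D ⊙ B)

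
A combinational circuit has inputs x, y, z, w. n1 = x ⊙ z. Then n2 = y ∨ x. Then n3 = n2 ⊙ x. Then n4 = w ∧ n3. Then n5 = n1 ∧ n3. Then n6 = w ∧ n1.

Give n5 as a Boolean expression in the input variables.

n1 = x ⊙ z
n2 = y ∨ x
n3 = n2 ⊙ x = (y ∨ x) ⊙ x
n5 = n1 ∧ n3 = (x ⊙ z) ∧ ((y ∨ x) ⊙ x)

(x ⊙ z) ∧ ((y ∨ x) ⊙ x)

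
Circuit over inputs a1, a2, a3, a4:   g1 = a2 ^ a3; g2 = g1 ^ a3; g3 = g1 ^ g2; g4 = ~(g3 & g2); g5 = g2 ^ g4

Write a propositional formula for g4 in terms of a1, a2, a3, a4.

~(((a2 ^ a3) ^ ((a2 ^ a3) ^ a3)) & ((a2 ^ a3) ^ a3))

g1 = a2 ^ a3
g2 = g1 ^ a3 = (a2 ^ a3) ^ a3
g3 = g1 ^ g2 = (a2 ^ a3) ^ ((a2 ^ a3) ^ a3)
g4 = ~(g3 & g2) = ~(((a2 ^ a3) ^ ((a2 ^ a3) ^ a3)) & ((a2 ^ a3) ^ a3))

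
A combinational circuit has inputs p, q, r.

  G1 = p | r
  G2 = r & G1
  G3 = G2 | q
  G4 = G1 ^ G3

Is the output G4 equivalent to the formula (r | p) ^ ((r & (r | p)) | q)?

Yes

G1 = p | r
G2 = r & G1 = r & (p | r)
G3 = G2 | q = (r & (p | r)) | q
G4 = G1 ^ G3 = (p | r) ^ ((r & (p | r)) | q)
At p=0, q=0, r=0: circuit gives 0, formula gives 0.
At p=0, q=1, r=0: circuit gives 1, formula gives 1.
Agrees on all 8 inputs.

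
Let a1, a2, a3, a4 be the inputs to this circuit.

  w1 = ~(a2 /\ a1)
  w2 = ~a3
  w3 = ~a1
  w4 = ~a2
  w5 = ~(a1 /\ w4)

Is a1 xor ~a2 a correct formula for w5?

w4 = ~a2
w5 = ~(a1 /\ w4) = ~(a1 /\ ~a2)
At a1=0, a2=1, a3=0, a4=0: circuit gives 1, formula gives 0.

No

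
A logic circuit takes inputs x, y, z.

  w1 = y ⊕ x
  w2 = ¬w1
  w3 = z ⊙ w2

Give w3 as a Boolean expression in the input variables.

w1 = y ⊕ x
w2 = ¬w1 = ¬(y ⊕ x)
w3 = z ⊙ w2 = z ⊙ ¬(y ⊕ x)

z ⊙ ¬(y ⊕ x)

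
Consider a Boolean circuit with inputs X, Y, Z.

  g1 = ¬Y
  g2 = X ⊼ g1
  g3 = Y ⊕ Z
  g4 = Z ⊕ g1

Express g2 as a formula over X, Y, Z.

g1 = ¬Y
g2 = X ⊼ g1 = X ⊼ ¬Y

X ⊼ ¬Y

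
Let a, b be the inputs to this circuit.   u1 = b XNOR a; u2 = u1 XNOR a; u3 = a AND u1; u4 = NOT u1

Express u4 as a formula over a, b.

NOT (b XNOR a)

u1 = b XNOR a
u4 = NOT u1 = NOT (b XNOR a)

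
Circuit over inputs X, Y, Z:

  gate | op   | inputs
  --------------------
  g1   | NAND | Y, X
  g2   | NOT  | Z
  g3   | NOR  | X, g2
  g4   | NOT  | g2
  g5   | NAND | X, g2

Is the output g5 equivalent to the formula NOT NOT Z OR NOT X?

Yes

g2 = NOT Z
g5 = X NAND g2 = X NAND NOT Z
At X=1, Y=0, Z=0: circuit gives 0, formula gives 0.
At X=0, Y=0, Z=0: circuit gives 1, formula gives 1.
Agrees on all 8 inputs.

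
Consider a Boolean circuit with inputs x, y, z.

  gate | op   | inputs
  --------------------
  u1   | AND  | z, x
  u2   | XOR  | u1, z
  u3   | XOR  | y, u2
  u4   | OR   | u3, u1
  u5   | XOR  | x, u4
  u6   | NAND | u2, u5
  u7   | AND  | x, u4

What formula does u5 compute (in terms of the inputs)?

u1 = z AND x
u2 = u1 XOR z = (z AND x) XOR z
u3 = y XOR u2 = y XOR ((z AND x) XOR z)
u4 = u3 OR u1 = (y XOR ((z AND x) XOR z)) OR (z AND x)
u5 = x XOR u4 = x XOR ((y XOR ((z AND x) XOR z)) OR (z AND x))

x XOR ((y XOR ((z AND x) XOR z)) OR (z AND x))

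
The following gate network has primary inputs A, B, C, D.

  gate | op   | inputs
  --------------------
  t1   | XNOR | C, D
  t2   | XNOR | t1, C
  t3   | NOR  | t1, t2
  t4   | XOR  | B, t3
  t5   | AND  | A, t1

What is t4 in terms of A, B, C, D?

B XOR ((C XNOR D) NOR ((C XNOR D) XNOR C))

t1 = C XNOR D
t2 = t1 XNOR C = (C XNOR D) XNOR C
t3 = t1 NOR t2 = (C XNOR D) NOR ((C XNOR D) XNOR C)
t4 = B XOR t3 = B XOR ((C XNOR D) NOR ((C XNOR D) XNOR C))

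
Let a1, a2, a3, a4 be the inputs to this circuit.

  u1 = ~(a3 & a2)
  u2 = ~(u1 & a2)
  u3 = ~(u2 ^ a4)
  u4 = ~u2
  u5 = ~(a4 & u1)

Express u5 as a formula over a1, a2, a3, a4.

~(a4 & (~(a3 & a2)))

u1 = ~(a3 & a2)
u5 = ~(a4 & u1) = ~(a4 & (~(a3 & a2)))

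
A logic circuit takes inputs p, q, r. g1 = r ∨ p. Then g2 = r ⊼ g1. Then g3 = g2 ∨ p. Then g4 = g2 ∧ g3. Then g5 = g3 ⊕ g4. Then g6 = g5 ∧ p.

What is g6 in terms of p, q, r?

g1 = r ∨ p
g2 = r ⊼ g1 = r ⊼ (r ∨ p)
g3 = g2 ∨ p = (r ⊼ (r ∨ p)) ∨ p
g4 = g2 ∧ g3 = (r ⊼ (r ∨ p)) ∧ ((r ⊼ (r ∨ p)) ∨ p)
g5 = g3 ⊕ g4 = ((r ⊼ (r ∨ p)) ∨ p) ⊕ ((r ⊼ (r ∨ p)) ∧ ((r ⊼ (r ∨ p)) ∨ p))
g6 = g5 ∧ p = (((r ⊼ (r ∨ p)) ∨ p) ⊕ ((r ⊼ (r ∨ p)) ∧ ((r ⊼ (r ∨ p)) ∨ p))) ∧ p

(((r ⊼ (r ∨ p)) ∨ p) ⊕ ((r ⊼ (r ∨ p)) ∧ ((r ⊼ (r ∨ p)) ∨ p))) ∧ p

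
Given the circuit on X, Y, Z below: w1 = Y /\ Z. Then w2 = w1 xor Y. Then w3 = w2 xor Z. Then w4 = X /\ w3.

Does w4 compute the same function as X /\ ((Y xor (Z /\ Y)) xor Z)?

Yes

w1 = Y /\ Z
w2 = w1 xor Y = (Y /\ Z) xor Y
w3 = w2 xor Z = ((Y /\ Z) xor Y) xor Z
w4 = X /\ w3 = X /\ (((Y /\ Z) xor Y) xor Z)
At X=0, Y=0, Z=0: circuit gives 0, formula gives 0.
At X=1, Y=0, Z=1: circuit gives 1, formula gives 1.
Agrees on all 8 inputs.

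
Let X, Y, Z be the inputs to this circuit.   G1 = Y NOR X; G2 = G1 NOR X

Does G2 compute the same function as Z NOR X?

No

G1 = Y NOR X
G2 = G1 NOR X = (Y NOR X) NOR X
At X=0, Y=0, Z=0: circuit gives 0, formula gives 1.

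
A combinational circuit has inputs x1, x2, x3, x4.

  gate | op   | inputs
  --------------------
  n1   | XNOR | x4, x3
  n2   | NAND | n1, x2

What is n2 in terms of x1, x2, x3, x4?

(x4 XNOR x3) NAND x2

n1 = x4 XNOR x3
n2 = n1 NAND x2 = (x4 XNOR x3) NAND x2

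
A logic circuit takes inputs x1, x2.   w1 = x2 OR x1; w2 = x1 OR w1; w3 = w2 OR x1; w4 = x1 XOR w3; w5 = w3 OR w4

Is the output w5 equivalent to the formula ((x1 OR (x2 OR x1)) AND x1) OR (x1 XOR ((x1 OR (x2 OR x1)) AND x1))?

w1 = x2 OR x1
w2 = x1 OR w1 = x1 OR (x2 OR x1)
w3 = w2 OR x1 = (x1 OR (x2 OR x1)) OR x1
w4 = x1 XOR w3 = x1 XOR ((x1 OR (x2 OR x1)) OR x1)
w5 = w3 OR w4 = ((x1 OR (x2 OR x1)) OR x1) OR (x1 XOR ((x1 OR (x2 OR x1)) OR x1))
At x1=0, x2=1: circuit gives 1, formula gives 0.

No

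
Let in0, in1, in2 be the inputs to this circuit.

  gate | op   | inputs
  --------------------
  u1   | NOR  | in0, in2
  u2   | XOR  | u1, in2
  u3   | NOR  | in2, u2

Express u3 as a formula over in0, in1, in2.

u1 = in0 NOR in2
u2 = u1 XOR in2 = (in0 NOR in2) XOR in2
u3 = in2 NOR u2 = in2 NOR ((in0 NOR in2) XOR in2)

in2 NOR ((in0 NOR in2) XOR in2)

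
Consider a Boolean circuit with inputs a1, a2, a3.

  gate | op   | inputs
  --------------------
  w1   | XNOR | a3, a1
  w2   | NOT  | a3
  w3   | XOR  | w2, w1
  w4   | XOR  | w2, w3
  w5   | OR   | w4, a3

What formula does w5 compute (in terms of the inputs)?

w1 = a3 XNOR a1
w2 = NOT a3
w3 = w2 XOR w1 = NOT a3 XOR (a3 XNOR a1)
w4 = w2 XOR w3 = NOT a3 XOR (NOT a3 XOR (a3 XNOR a1))
w5 = w4 OR a3 = (NOT a3 XOR (NOT a3 XOR (a3 XNOR a1))) OR a3

(NOT a3 XOR (NOT a3 XOR (a3 XNOR a1))) OR a3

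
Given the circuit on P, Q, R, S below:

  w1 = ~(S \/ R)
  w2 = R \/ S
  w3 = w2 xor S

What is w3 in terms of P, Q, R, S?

w2 = R \/ S
w3 = w2 xor S = (R \/ S) xor S

(R \/ S) xor S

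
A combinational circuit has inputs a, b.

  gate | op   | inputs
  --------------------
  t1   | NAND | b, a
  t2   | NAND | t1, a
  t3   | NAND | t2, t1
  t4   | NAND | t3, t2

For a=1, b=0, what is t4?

1

t1 = 0 NAND 1 = 1
t2 = 1 NAND 1 = 0
t3 = 0 NAND 1 = 1
t4 = 1 NAND 0 = 1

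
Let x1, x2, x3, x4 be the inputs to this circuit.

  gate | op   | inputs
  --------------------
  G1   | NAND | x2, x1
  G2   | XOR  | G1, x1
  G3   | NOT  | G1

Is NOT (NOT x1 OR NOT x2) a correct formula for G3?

Yes

G1 = x2 NAND x1
G3 = NOT G1 = NOT (x2 NAND x1)
At x1=0, x2=0, x3=0, x4=0: circuit gives 0, formula gives 0.
At x1=1, x2=1, x3=0, x4=0: circuit gives 1, formula gives 1.
Agrees on all 16 inputs.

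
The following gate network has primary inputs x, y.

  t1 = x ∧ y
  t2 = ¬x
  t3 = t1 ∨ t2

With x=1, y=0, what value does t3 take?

t1 = 1 ∧ 0 = 0
t2 = ¬1 = 0
t3 = 0 ∨ 0 = 0

0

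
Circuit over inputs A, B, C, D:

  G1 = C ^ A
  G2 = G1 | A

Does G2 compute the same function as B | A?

G1 = C ^ A
G2 = G1 | A = (C ^ A) | A
At A=0, B=0, C=1, D=0: circuit gives 1, formula gives 0.

No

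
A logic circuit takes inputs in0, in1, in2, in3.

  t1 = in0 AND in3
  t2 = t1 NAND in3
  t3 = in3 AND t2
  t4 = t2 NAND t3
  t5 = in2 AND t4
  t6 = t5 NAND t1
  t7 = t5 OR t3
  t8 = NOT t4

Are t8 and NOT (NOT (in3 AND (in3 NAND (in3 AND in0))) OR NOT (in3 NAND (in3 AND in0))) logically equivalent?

t1 = in0 AND in3
t2 = t1 NAND in3 = (in0 AND in3) NAND in3
t3 = in3 AND t2 = in3 AND ((in0 AND in3) NAND in3)
t4 = t2 NAND t3 = ((in0 AND in3) NAND in3) NAND (in3 AND ((in0 AND in3) NAND in3))
t8 = NOT t4 = NOT (((in0 AND in3) NAND in3) NAND (in3 AND ((in0 AND in3) NAND in3)))
At in0=0, in1=0, in2=0, in3=0: circuit gives 0, formula gives 0.
At in0=0, in1=0, in2=0, in3=1: circuit gives 1, formula gives 1.
Agrees on all 16 inputs.

Yes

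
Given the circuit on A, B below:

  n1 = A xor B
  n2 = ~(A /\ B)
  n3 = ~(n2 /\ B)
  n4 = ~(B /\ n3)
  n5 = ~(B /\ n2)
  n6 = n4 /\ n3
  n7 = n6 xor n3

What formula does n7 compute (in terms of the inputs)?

((~(B /\ (~((~(A /\ B)) /\ B)))) /\ (~((~(A /\ B)) /\ B))) xor (~((~(A /\ B)) /\ B))

n2 = ~(A /\ B)
n3 = ~(n2 /\ B) = ~((~(A /\ B)) /\ B)
n4 = ~(B /\ n3) = ~(B /\ (~((~(A /\ B)) /\ B)))
n6 = n4 /\ n3 = (~(B /\ (~((~(A /\ B)) /\ B)))) /\ (~((~(A /\ B)) /\ B))
n7 = n6 xor n3 = ((~(B /\ (~((~(A /\ B)) /\ B)))) /\ (~((~(A /\ B)) /\ B))) xor (~((~(A /\ B)) /\ B))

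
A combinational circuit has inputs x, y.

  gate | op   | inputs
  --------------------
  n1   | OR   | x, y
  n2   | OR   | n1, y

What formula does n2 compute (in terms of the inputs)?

(x OR y) OR y

n1 = x OR y
n2 = n1 OR y = (x OR y) OR y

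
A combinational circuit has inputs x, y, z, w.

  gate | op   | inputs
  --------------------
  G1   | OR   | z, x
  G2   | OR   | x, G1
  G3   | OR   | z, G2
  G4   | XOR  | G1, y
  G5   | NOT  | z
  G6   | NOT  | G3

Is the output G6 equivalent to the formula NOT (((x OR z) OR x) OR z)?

Yes

G1 = z OR x
G2 = x OR G1 = x OR (z OR x)
G3 = z OR G2 = z OR (x OR (z OR x))
G6 = NOT G3 = NOT (z OR (x OR (z OR x)))
At x=0, y=0, z=1, w=0: circuit gives 0, formula gives 0.
At x=0, y=0, z=0, w=0: circuit gives 1, formula gives 1.
Agrees on all 16 inputs.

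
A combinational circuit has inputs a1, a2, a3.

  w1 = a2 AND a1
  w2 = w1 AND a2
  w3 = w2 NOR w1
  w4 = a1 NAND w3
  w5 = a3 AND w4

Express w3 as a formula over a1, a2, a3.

w1 = a2 AND a1
w2 = w1 AND a2 = (a2 AND a1) AND a2
w3 = w2 NOR w1 = ((a2 AND a1) AND a2) NOR (a2 AND a1)

((a2 AND a1) AND a2) NOR (a2 AND a1)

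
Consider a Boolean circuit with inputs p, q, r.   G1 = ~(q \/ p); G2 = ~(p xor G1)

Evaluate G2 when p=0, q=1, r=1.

1

G1 = ~(1 \/ 0) = 0
G2 = ~(0 xor 0) = 1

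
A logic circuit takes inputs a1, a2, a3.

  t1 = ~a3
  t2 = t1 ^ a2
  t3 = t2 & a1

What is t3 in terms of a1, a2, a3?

t1 = ~a3
t2 = t1 ^ a2 = ~a3 ^ a2
t3 = t2 & a1 = (~a3 ^ a2) & a1

(~a3 ^ a2) & a1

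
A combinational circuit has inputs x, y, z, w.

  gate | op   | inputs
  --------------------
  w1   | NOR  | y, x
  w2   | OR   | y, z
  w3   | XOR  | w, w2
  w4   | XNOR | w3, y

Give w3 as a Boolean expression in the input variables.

w XOR (y OR z)

w2 = y OR z
w3 = w XOR w2 = w XOR (y OR z)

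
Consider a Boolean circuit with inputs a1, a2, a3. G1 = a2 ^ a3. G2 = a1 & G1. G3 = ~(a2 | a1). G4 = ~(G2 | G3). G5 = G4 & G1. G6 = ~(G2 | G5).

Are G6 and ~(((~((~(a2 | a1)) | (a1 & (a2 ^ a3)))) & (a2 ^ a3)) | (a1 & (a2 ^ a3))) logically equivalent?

Yes

G1 = a2 ^ a3
G2 = a1 & G1 = a1 & (a2 ^ a3)
G3 = ~(a2 | a1)
G4 = ~(G2 | G3) = ~((a1 & (a2 ^ a3)) | (~(a2 | a1)))
G5 = G4 & G1 = (~((a1 & (a2 ^ a3)) | (~(a2 | a1)))) & (a2 ^ a3)
G6 = ~(G2 | G5) = ~((a1 & (a2 ^ a3)) | ((~((a1 & (a2 ^ a3)) | (~(a2 | a1)))) & (a2 ^ a3)))
At a1=0, a2=1, a3=0: circuit gives 0, formula gives 0.
At a1=0, a2=0, a3=0: circuit gives 1, formula gives 1.
Agrees on all 8 inputs.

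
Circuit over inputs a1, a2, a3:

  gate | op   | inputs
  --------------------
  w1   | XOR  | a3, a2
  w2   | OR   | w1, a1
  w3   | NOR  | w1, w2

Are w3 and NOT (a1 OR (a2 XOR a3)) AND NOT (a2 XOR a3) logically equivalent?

w1 = a3 XOR a2
w2 = w1 OR a1 = (a3 XOR a2) OR a1
w3 = w1 NOR w2 = (a3 XOR a2) NOR ((a3 XOR a2) OR a1)
At a1=0, a2=0, a3=1: circuit gives 0, formula gives 0.
At a1=0, a2=0, a3=0: circuit gives 1, formula gives 1.
Agrees on all 8 inputs.

Yes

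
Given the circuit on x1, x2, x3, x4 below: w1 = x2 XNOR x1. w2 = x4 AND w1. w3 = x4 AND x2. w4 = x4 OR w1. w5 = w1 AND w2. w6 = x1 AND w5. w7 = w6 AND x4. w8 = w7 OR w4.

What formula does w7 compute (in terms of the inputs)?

w1 = x2 XNOR x1
w2 = x4 AND w1 = x4 AND (x2 XNOR x1)
w5 = w1 AND w2 = (x2 XNOR x1) AND (x4 AND (x2 XNOR x1))
w6 = x1 AND w5 = x1 AND ((x2 XNOR x1) AND (x4 AND (x2 XNOR x1)))
w7 = w6 AND x4 = (x1 AND ((x2 XNOR x1) AND (x4 AND (x2 XNOR x1)))) AND x4

(x1 AND ((x2 XNOR x1) AND (x4 AND (x2 XNOR x1)))) AND x4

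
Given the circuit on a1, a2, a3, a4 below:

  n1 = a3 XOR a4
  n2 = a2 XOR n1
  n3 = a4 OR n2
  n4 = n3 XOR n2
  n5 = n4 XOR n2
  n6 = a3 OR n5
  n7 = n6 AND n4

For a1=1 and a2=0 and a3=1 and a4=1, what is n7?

1

n1 = 1 XOR 1 = 0
n2 = 0 XOR 0 = 0
n3 = 1 OR 0 = 1
n4 = 1 XOR 0 = 1
n5 = 1 XOR 0 = 1
n6 = 1 OR 1 = 1
n7 = 1 AND 1 = 1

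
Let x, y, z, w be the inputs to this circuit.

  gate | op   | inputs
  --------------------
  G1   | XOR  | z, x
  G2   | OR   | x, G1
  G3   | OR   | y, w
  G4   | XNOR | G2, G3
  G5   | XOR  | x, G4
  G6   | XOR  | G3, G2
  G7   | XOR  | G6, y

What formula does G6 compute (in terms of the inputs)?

G1 = z XOR x
G2 = x OR G1 = x OR (z XOR x)
G3 = y OR w
G6 = G3 XOR G2 = (y OR w) XOR (x OR (z XOR x))

(y OR w) XOR (x OR (z XOR x))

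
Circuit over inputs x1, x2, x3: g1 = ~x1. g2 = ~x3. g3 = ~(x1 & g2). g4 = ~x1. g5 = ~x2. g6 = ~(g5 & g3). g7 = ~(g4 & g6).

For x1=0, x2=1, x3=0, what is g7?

0

g2 = ~0 = 1
g3 = ~(0 & 1) = 1
g4 = ~0 = 1
g5 = ~1 = 0
g6 = ~(0 & 1) = 1
g7 = ~(1 & 1) = 0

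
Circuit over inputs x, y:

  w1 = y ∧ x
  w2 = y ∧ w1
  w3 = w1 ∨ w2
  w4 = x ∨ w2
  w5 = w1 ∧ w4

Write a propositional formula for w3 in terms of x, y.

w1 = y ∧ x
w2 = y ∧ w1 = y ∧ (y ∧ x)
w3 = w1 ∨ w2 = (y ∧ x) ∨ (y ∧ (y ∧ x))

(y ∧ x) ∨ (y ∧ (y ∧ x))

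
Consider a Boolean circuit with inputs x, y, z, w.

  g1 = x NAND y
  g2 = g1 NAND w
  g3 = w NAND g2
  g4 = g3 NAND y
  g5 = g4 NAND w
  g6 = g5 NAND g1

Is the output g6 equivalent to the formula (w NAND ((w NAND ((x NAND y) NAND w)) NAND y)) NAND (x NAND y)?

g1 = x NAND y
g2 = g1 NAND w = (x NAND y) NAND w
g3 = w NAND g2 = w NAND ((x NAND y) NAND w)
g4 = g3 NAND y = (w NAND ((x NAND y) NAND w)) NAND y
g5 = g4 NAND w = ((w NAND ((x NAND y) NAND w)) NAND y) NAND w
g6 = g5 NAND g1 = (((w NAND ((x NAND y) NAND w)) NAND y) NAND w) NAND (x NAND y)
At x=0, y=0, z=0, w=0: circuit gives 0, formula gives 0.
At x=0, y=0, z=0, w=1: circuit gives 1, formula gives 1.
Agrees on all 16 inputs.

Yes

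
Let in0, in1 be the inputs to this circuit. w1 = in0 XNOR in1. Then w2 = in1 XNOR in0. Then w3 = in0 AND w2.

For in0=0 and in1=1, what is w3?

w2 = 1 XNOR 0 = 0
w3 = 0 AND 0 = 0

0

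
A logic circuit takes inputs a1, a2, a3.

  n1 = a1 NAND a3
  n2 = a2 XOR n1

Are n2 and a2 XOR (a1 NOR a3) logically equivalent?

No

n1 = a1 NAND a3
n2 = a2 XOR n1 = a2 XOR (a1 NAND a3)
At a1=0, a2=0, a3=1: circuit gives 1, formula gives 0.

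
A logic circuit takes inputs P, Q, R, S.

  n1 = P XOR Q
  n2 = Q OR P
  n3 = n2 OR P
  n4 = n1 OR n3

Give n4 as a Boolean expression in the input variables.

n1 = P XOR Q
n2 = Q OR P
n3 = n2 OR P = (Q OR P) OR P
n4 = n1 OR n3 = (P XOR Q) OR ((Q OR P) OR P)

(P XOR Q) OR ((Q OR P) OR P)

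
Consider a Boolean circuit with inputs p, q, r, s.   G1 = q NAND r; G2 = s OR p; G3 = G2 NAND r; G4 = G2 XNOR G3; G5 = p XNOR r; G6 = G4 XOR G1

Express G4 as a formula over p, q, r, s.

(s OR p) XNOR ((s OR p) NAND r)

G2 = s OR p
G3 = G2 NAND r = (s OR p) NAND r
G4 = G2 XNOR G3 = (s OR p) XNOR ((s OR p) NAND r)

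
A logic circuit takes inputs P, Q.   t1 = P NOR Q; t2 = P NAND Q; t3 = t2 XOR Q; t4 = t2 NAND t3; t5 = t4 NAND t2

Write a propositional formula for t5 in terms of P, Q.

t2 = P NAND Q
t3 = t2 XOR Q = (P NAND Q) XOR Q
t4 = t2 NAND t3 = (P NAND Q) NAND ((P NAND Q) XOR Q)
t5 = t4 NAND t2 = ((P NAND Q) NAND ((P NAND Q) XOR Q)) NAND (P NAND Q)

((P NAND Q) NAND ((P NAND Q) XOR Q)) NAND (P NAND Q)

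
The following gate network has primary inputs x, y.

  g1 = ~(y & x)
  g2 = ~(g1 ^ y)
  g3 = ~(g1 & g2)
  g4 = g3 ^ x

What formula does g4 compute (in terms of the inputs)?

g1 = ~(y & x)
g2 = ~(g1 ^ y) = ~((~(y & x)) ^ y)
g3 = ~(g1 & g2) = ~((~(y & x)) & (~((~(y & x)) ^ y)))
g4 = g3 ^ x = (~((~(y & x)) & (~((~(y & x)) ^ y)))) ^ x

(~((~(y & x)) & (~((~(y & x)) ^ y)))) ^ x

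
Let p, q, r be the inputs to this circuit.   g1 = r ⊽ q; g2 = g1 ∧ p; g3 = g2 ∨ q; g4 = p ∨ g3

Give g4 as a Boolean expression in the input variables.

p ∨ (((r ⊽ q) ∧ p) ∨ q)

g1 = r ⊽ q
g2 = g1 ∧ p = (r ⊽ q) ∧ p
g3 = g2 ∨ q = ((r ⊽ q) ∧ p) ∨ q
g4 = p ∨ g3 = p ∨ (((r ⊽ q) ∧ p) ∨ q)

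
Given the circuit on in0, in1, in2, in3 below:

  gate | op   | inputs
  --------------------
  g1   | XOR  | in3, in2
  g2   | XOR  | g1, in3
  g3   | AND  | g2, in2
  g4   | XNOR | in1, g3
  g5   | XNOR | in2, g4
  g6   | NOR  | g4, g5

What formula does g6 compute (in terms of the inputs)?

(in1 XNOR (((in3 XOR in2) XOR in3) AND in2)) NOR (in2 XNOR (in1 XNOR (((in3 XOR in2) XOR in3) AND in2)))

g1 = in3 XOR in2
g2 = g1 XOR in3 = (in3 XOR in2) XOR in3
g3 = g2 AND in2 = ((in3 XOR in2) XOR in3) AND in2
g4 = in1 XNOR g3 = in1 XNOR (((in3 XOR in2) XOR in3) AND in2)
g5 = in2 XNOR g4 = in2 XNOR (in1 XNOR (((in3 XOR in2) XOR in3) AND in2))
g6 = g4 NOR g5 = (in1 XNOR (((in3 XOR in2) XOR in3) AND in2)) NOR (in2 XNOR (in1 XNOR (((in3 XOR in2) XOR in3) AND in2)))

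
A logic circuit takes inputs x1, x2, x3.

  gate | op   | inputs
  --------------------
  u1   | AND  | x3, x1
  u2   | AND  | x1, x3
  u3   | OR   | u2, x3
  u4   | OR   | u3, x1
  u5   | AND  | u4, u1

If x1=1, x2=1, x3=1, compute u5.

u1 = 1 AND 1 = 1
u2 = 1 AND 1 = 1
u3 = 1 OR 1 = 1
u4 = 1 OR 1 = 1
u5 = 1 AND 1 = 1

1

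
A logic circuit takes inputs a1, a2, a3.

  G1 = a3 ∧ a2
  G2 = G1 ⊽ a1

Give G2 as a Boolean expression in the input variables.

(a3 ∧ a2) ⊽ a1

G1 = a3 ∧ a2
G2 = G1 ⊽ a1 = (a3 ∧ a2) ⊽ a1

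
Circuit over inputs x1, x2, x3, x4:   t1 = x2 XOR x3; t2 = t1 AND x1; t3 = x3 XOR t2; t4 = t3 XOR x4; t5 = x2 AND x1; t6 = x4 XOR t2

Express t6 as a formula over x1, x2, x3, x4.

x4 XOR ((x2 XOR x3) AND x1)

t1 = x2 XOR x3
t2 = t1 AND x1 = (x2 XOR x3) AND x1
t6 = x4 XOR t2 = x4 XOR ((x2 XOR x3) AND x1)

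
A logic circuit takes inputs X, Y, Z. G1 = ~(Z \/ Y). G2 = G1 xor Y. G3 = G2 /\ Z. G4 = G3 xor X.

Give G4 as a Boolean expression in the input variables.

(((~(Z \/ Y)) xor Y) /\ Z) xor X

G1 = ~(Z \/ Y)
G2 = G1 xor Y = (~(Z \/ Y)) xor Y
G3 = G2 /\ Z = ((~(Z \/ Y)) xor Y) /\ Z
G4 = G3 xor X = (((~(Z \/ Y)) xor Y) /\ Z) xor X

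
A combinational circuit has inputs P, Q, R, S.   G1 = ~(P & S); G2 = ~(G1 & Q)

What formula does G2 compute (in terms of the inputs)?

~((~(P & S)) & Q)

G1 = ~(P & S)
G2 = ~(G1 & Q) = ~((~(P & S)) & Q)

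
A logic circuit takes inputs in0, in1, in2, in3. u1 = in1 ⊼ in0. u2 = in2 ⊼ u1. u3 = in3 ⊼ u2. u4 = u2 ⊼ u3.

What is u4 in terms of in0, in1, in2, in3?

(in2 ⊼ (in1 ⊼ in0)) ⊼ (in3 ⊼ (in2 ⊼ (in1 ⊼ in0)))

u1 = in1 ⊼ in0
u2 = in2 ⊼ u1 = in2 ⊼ (in1 ⊼ in0)
u3 = in3 ⊼ u2 = in3 ⊼ (in2 ⊼ (in1 ⊼ in0))
u4 = u2 ⊼ u3 = (in2 ⊼ (in1 ⊼ in0)) ⊼ (in3 ⊼ (in2 ⊼ (in1 ⊼ in0)))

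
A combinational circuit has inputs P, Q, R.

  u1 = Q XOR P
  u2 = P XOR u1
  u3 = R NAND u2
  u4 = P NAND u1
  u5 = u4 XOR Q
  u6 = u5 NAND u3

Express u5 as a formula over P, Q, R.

u1 = Q XOR P
u4 = P NAND u1 = P NAND (Q XOR P)
u5 = u4 XOR Q = (P NAND (Q XOR P)) XOR Q

(P NAND (Q XOR P)) XOR Q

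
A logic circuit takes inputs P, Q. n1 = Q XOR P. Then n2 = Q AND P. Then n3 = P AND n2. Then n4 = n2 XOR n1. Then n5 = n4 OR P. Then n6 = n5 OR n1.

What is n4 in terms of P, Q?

n1 = Q XOR P
n2 = Q AND P
n4 = n2 XOR n1 = (Q AND P) XOR (Q XOR P)

(Q AND P) XOR (Q XOR P)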